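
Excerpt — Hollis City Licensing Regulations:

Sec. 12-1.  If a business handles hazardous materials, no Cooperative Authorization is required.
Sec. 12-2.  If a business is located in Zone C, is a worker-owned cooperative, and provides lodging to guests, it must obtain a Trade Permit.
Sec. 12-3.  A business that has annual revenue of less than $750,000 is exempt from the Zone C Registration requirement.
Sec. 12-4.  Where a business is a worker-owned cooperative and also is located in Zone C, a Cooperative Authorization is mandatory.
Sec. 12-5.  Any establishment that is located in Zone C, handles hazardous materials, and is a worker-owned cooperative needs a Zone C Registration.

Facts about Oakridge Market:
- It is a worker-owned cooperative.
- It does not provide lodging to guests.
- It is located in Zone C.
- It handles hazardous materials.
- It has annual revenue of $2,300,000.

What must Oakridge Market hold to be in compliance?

Sec. 12-1. handles hazardous materials → exempt from Cooperative Authorization.
Sec. 12-2. is located in Zone C; is a worker-owned cooperative; does not provide lodging to guests → Trade Permit not required.
Sec. 12-3. revenue $2,300,000 ≥ $750,000 → Zone C Registration exemption does not apply.
Sec. 12-4. is a worker-owned cooperative; is located in Zone C → Cooperative Authorization required.
Sec. 12-5. is located in Zone C; handles hazardous materials; is a worker-owned cooperative → Zone C Registration required.

Zone C Registration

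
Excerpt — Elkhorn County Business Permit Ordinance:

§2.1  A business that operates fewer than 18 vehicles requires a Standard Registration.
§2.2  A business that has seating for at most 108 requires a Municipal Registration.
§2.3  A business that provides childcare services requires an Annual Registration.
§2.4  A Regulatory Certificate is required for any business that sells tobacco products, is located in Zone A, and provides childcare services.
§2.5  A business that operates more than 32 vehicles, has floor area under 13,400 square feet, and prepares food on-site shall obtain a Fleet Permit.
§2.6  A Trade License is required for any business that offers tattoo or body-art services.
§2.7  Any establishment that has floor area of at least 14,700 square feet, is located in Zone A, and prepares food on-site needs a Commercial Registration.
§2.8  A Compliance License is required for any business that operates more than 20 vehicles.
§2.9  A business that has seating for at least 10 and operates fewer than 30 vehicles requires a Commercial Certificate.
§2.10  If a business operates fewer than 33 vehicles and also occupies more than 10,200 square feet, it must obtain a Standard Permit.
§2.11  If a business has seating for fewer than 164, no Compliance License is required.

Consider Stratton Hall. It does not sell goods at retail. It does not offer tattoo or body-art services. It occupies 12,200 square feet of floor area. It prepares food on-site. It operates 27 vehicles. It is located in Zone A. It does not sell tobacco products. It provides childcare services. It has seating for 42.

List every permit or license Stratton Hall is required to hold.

§2.1 vehicles 27 ≥ 18 → Standard Registration not required.
§2.2 seating 42 ≤ 108 → Municipal Registration required.
§2.3 provides childcare services → Annual Registration required.
§2.4 does not sell tobacco products; is located in Zone A; provides childcare services → Regulatory Certificate not required.
§2.5 vehicles 27 ≤ 32; floor area 12,200 square feet < 13,400 square feet; prepares food on-site → Fleet Permit not required.
§2.6 does not offer tattoo or body-art services → Trade License not required.
§2.7 floor area 12,200 square feet < 14,700 square feet; is located in Zone A; prepares food on-site → Commercial Registration not required.
§2.8 vehicles 27 > 20 → Compliance License required.
§2.9 seating 42 ≥ 10; vehicles 27 < 30 → Commercial Certificate required.
§2.10 vehicles 27 < 33; floor area 12,200 square feet > 10,200 square feet → Standard Permit required.
§2.11 seating 42 < 164 → exempt from Compliance License.

Annual Registration, Commercial Certificate, Municipal Registration, Standard Permit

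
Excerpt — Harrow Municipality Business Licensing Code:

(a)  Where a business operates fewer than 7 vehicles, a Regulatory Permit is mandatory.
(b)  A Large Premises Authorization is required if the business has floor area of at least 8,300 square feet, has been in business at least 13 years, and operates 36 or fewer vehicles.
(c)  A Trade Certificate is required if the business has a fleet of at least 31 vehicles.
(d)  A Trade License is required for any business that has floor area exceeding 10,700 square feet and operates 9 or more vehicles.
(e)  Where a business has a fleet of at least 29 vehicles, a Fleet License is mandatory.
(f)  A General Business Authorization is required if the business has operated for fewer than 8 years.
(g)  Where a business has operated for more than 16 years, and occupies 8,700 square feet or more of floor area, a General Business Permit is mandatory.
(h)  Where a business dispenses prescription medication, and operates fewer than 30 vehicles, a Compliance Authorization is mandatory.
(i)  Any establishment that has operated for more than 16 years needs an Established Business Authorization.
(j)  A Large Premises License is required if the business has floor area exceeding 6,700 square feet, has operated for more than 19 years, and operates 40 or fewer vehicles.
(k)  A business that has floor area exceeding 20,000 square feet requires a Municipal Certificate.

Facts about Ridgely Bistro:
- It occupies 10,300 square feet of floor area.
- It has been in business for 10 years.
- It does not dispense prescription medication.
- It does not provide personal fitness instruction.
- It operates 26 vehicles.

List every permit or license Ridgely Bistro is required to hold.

(a) vehicles 26 ≥ 7 → Regulatory Permit not required.
(b) floor area 10,300 square feet ≥ 8,300 square feet; years in business 10 < 13; vehicles 26 ≤ 36 → Large Premises Authorization not required.
(c) vehicles 26 < 31 → Trade Certificate not required.
(d) floor area 10,300 square feet ≤ 10,700 square feet; vehicles 26 ≥ 9 → Trade License not required.
(e) vehicles 26 < 29 → Fleet License not required.
(f) years in business 10 ≥ 8 → General Business Authorization not required.
(g) years in business 10 ≤ 16; floor area 10,300 square feet ≥ 8,700 square feet → General Business Permit not required.
(h) does not dispense prescription medication; vehicles 26 < 30 → Compliance Authorization not required.
(i) years in business 10 ≤ 16 → Established Business Authorization not required.
(j) floor area 10,300 square feet > 6,700 square feet; years in business 10 ≤ 19; vehicles 26 ≤ 40 → Large Premises License not required.
(k) floor area 10,300 square feet ≤ 20,000 square feet → Municipal Certificate not required.

None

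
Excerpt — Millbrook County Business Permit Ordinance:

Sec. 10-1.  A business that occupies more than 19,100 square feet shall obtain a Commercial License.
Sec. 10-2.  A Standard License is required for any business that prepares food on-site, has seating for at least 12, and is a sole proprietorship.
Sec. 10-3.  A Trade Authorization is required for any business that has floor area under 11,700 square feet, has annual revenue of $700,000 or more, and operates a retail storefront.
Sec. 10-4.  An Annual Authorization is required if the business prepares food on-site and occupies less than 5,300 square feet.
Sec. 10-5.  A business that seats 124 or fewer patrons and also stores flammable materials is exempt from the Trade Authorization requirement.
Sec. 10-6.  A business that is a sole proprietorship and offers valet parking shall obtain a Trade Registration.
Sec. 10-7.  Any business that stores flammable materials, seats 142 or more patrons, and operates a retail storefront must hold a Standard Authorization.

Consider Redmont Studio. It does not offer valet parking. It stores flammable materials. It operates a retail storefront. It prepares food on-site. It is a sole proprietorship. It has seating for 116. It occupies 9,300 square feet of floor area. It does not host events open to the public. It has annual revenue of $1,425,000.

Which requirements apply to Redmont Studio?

Standard License

Sec. 10-1. floor area 9,300 square feet ≤ 19,100 square feet → Commercial License not required.
Sec. 10-2. prepares food on-site; seating 116 ≥ 12; is a sole proprietorship → Standard License required.
Sec. 10-3. floor area 9,300 square feet < 11,700 square feet; revenue $1,425,000 ≥ $700,000; operates a retail storefront → Trade Authorization required.
Sec. 10-4. prepares food on-site; floor area 9,300 square feet ≥ 5,300 square feet → Annual Authorization not required.
Sec. 10-5. seating 116 ≤ 124; stores flammable materials → exempt from Trade Authorization.
Sec. 10-6. is a sole proprietorship; does not offer valet parking → Trade Registration not required.
Sec. 10-7. stores flammable materials; seating 116 < 142; operates a retail storefront → Standard Authorization not required.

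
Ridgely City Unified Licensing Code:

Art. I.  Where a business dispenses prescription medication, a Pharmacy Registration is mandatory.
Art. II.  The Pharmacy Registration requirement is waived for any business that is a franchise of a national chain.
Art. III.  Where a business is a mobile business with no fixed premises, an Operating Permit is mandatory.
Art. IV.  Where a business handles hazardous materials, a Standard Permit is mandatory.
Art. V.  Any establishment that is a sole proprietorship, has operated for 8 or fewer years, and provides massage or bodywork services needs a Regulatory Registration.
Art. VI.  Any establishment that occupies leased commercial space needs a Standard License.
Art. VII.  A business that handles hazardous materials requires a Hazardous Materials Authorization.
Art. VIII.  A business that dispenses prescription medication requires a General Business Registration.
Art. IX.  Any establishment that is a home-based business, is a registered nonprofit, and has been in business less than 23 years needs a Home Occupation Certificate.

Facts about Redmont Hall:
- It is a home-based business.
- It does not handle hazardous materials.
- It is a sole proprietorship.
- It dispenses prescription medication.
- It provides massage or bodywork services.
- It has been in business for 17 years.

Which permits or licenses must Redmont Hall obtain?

Art. I. dispenses prescription medication → Pharmacy Registration required.
Art. II. is a sole proprietorship (not: is a franchise of a national chain) → Pharmacy Registration exemption does not apply.
Art. III. is a home-based business (not: is a mobile business with no fixed premises) → Operating Permit not required.
Art. IV. does not handle hazardous materials → Standard Permit not required.
Art. V. is a sole proprietorship; years in business 17 > 8; provides massage or bodywork services → Regulatory Registration not required.
Art. VI. is a home-based business (not: occupies leased commercial space) → Standard License not required.
Art. VII. does not handle hazardous materials → Hazardous Materials Authorization not required.
Art. VIII. dispenses prescription medication → General Business Registration required.
Art. IX. is a home-based business; is a sole proprietorship (not: is a registered nonprofit); years in business 17 < 23 → Home Occupation Certificate not required.

General Business Registration, Pharmacy Registration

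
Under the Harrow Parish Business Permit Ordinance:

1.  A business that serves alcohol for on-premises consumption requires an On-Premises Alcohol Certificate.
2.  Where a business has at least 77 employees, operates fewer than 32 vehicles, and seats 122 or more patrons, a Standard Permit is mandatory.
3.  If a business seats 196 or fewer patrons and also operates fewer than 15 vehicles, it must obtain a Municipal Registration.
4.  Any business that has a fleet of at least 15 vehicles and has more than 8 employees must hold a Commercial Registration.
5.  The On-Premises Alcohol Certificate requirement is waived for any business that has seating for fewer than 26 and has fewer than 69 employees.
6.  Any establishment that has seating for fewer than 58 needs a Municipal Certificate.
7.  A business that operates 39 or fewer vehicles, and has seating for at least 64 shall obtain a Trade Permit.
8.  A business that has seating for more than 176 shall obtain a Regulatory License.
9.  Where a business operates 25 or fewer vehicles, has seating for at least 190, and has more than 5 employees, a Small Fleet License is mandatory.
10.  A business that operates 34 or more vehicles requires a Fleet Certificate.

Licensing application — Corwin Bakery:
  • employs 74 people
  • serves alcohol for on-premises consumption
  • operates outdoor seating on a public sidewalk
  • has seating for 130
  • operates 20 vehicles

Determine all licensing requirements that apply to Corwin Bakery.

Commercial Registration, On-Premises Alcohol Certificate, Trade Permit

1. serves alcohol for on-premises consumption → On-Premises Alcohol Certificate required.
2. employees 74 < 77; vehicles 20 < 32; seating 130 ≥ 122 → Standard Permit not required.
3. seating 130 ≤ 196; vehicles 20 ≥ 15 → Municipal Registration not required.
4. vehicles 20 ≥ 15; employees 74 > 8 → Commercial Registration required.
5. seating 130 ≥ 26; employees 74 ≥ 69 → On-Premises Alcohol Certificate exemption does not apply.
6. seating 130 ≥ 58 → Municipal Certificate not required.
7. vehicles 20 ≤ 39; seating 130 ≥ 64 → Trade Permit required.
8. seating 130 ≤ 176 → Regulatory License not required.
9. vehicles 20 ≤ 25; seating 130 < 190; employees 74 > 5 → Small Fleet License not required.
10. vehicles 20 < 34 → Fleet Certificate not required.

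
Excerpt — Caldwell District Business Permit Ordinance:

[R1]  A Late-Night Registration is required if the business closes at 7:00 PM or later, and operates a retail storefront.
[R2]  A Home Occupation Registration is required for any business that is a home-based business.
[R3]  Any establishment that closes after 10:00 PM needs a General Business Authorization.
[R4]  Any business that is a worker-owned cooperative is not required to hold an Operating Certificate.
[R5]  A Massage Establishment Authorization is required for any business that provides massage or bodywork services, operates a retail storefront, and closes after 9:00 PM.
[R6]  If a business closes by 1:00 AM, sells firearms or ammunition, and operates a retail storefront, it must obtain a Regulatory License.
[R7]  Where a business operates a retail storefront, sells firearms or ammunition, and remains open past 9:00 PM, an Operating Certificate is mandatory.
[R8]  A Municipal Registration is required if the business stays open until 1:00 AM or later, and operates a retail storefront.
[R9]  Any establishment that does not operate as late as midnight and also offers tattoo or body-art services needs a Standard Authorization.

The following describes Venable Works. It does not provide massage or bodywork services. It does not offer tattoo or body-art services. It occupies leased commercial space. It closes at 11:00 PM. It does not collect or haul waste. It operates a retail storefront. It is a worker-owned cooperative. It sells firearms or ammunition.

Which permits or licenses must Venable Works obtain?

[R1] closes 11:00 PM, after 7:00 PM; operates a retail storefront → Late-Night Registration required.
[R2] occupies leased commercial space (not: is a home-based business) → Home Occupation Registration not required.
[R3] closes 11:00 PM, after 10:00 PM → General Business Authorization required.
[R4] is a worker-owned cooperative → exempt from Operating Certificate.
[R5] does not provide massage or bodywork services; operates a retail storefront; closes 11:00 PM, after 9:00 PM → Massage Establishment Authorization not required.
[R6] closes 11:00 PM, at/before 1:00 AM; sells firearms or ammunition; operates a retail storefront → Regulatory License required.
[R7] operates a retail storefront; sells firearms or ammunition; closes 11:00 PM, after 9:00 PM → Operating Certificate required.
[R8] closes 11:00 PM, at/before 1:00 AM; operates a retail storefront → Municipal Registration not required.
[R9] closes 11:00 PM, at/before midnight; does not offer tattoo or body-art services → Standard Authorization not required.

General Business Authorization, Late-Night Registration, Regulatory License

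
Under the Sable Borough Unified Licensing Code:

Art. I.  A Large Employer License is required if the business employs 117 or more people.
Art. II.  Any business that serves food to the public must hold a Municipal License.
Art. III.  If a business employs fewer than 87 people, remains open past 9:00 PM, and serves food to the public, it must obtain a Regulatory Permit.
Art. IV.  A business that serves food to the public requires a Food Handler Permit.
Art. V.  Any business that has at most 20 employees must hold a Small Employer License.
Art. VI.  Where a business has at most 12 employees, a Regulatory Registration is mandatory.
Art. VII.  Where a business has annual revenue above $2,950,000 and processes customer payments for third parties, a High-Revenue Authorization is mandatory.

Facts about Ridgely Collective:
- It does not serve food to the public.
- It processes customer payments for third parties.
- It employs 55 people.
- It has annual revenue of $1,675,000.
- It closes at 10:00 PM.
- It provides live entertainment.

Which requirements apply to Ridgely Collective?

None

Art. I. employees 55 < 117 → Large Employer License not required.
Art. II. does not serve food to the public → Municipal License not required.
Art. III. employees 55 < 87; closes 10:00 PM, after 9:00 PM; does not serve food to the public → Regulatory Permit not required.
Art. IV. does not serve food to the public → Food Handler Permit not required.
Art. V. employees 55 > 20 → Small Employer License not required.
Art. VI. employees 55 > 12 → Regulatory Registration not required.
Art. VII. revenue $1,675,000 ≤ $2,950,000; processes customer payments for third parties → High-Revenue Authorization not required.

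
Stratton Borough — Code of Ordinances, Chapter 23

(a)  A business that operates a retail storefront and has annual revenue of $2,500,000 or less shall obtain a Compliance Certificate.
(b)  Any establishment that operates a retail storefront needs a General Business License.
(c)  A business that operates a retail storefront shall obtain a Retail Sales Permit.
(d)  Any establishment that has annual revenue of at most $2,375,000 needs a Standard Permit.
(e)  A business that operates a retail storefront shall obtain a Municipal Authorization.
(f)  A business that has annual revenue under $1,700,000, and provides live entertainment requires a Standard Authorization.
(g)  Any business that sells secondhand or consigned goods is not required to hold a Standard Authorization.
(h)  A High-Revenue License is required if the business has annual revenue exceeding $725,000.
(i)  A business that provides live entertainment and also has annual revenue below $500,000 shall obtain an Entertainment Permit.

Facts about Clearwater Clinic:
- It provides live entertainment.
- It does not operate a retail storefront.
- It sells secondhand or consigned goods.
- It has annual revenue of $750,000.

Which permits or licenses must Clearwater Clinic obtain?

(a) does not operate a retail storefront; revenue $750,000 ≤ $2,500,000 → Compliance Certificate not required.
(b) does not operate a retail storefront → General Business License not required.
(c) does not operate a retail storefront → Retail Sales Permit not required.
(d) revenue $750,000 ≤ $2,375,000 → Standard Permit required.
(e) does not operate a retail storefront → Municipal Authorization not required.
(f) revenue $750,000 < $1,700,000; provides live entertainment → Standard Authorization required.
(g) sells secondhand or consigned goods → exempt from Standard Authorization.
(h) revenue $750,000 > $725,000 → High-Revenue License required.
(i) provides live entertainment; revenue $750,000 ≥ $500,000 → Entertainment Permit not required.

High-Revenue License, Standard Permit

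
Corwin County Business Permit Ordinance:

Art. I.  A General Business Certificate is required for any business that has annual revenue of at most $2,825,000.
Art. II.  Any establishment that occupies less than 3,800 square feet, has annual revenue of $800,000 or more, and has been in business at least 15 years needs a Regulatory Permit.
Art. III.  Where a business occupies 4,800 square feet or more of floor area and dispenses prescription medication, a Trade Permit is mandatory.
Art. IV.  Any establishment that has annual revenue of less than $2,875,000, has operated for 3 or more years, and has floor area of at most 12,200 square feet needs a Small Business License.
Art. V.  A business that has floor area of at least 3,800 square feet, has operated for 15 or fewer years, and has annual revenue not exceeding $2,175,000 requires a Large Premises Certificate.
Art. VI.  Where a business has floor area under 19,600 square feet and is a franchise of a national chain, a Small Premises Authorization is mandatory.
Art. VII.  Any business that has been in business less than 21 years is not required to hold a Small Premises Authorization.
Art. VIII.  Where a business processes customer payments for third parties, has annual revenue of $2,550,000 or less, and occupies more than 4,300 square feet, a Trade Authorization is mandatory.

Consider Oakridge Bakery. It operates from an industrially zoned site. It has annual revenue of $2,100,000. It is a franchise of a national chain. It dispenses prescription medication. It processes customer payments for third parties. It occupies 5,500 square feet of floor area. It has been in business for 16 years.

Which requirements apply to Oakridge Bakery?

Art. I. revenue $2,100,000 ≤ $2,825,000 → General Business Certificate required.
Art. II. floor area 5,500 square feet ≥ 3,800 square feet; revenue $2,100,000 ≥ $800,000; years in business 16 ≥ 15 → Regulatory Permit not required.
Art. III. floor area 5,500 square feet ≥ 4,800 square feet; dispenses prescription medication → Trade Permit required.
Art. IV. revenue $2,100,000 < $2,875,000; years in business 16 ≥ 3; floor area 5,500 square feet ≤ 12,200 square feet → Small Business License required.
Art. V. floor area 5,500 square feet ≥ 3,800 square feet; years in business 16 > 15; revenue $2,100,000 ≤ $2,175,000 → Large Premises Certificate not required.
Art. VI. floor area 5,500 square feet < 19,600 square feet; is a franchise of a national chain → Small Premises Authorization required.
Art. VII. years in business 16 < 21 → exempt from Small Premises Authorization.
Art. VIII. processes customer payments for third parties; revenue $2,100,000 ≤ $2,550,000; floor area 5,500 square feet > 4,300 square feet → Trade Authorization required.

General Business Certificate, Small Business License, Trade Authorization, Trade Permit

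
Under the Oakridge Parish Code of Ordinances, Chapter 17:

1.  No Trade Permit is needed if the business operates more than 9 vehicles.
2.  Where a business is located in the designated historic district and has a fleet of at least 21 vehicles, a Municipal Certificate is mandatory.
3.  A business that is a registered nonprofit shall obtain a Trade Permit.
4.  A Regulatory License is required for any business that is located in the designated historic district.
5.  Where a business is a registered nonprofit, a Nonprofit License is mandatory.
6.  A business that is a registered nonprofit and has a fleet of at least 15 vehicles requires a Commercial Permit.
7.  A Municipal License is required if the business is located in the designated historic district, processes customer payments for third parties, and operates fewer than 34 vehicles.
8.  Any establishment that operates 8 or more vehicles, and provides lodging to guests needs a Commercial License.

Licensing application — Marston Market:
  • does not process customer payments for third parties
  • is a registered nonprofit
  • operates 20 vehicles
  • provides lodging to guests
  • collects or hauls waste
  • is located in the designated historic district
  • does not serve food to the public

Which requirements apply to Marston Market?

1. vehicles 20 > 9 → exempt from Trade Permit.
2. is located in the designated historic district; vehicles 20 < 21 → Municipal Certificate not required.
3. is a registered nonprofit → Trade Permit required.
4. is located in the designated historic district → Regulatory License required.
5. is a registered nonprofit → Nonprofit License required.
6. is a registered nonprofit; vehicles 20 ≥ 15 → Commercial Permit required.
7. is located in the designated historic district; does not process customer payments for third parties; vehicles 20 < 34 → Municipal License not required.
8. vehicles 20 ≥ 8; provides lodging to guests → Commercial License required.

Commercial License, Commercial Permit, Nonprofit License, Regulatory License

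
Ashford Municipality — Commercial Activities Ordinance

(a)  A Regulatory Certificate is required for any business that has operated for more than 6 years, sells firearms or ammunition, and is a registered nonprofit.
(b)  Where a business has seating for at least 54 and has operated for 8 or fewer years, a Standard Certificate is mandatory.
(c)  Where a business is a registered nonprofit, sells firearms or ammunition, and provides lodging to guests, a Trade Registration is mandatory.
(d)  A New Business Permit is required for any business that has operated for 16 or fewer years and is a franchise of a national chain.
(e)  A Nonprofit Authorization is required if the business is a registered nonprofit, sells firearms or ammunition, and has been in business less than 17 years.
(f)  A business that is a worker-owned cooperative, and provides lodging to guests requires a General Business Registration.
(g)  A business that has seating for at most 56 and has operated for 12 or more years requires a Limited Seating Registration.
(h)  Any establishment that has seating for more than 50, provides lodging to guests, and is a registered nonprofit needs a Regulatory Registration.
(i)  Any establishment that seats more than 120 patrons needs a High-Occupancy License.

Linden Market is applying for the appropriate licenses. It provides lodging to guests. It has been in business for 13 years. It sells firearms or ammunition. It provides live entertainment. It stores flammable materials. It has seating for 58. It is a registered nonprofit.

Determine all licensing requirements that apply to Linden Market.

Nonprofit Authorization, Regulatory Certificate, Regulatory Registration, Trade Registration

(a) years in business 13 > 6; sells firearms or ammunition; is a registered nonprofit → Regulatory Certificate required.
(b) seating 58 ≥ 54; years in business 13 > 8 → Standard Certificate not required.
(c) is a registered nonprofit; sells firearms or ammunition; provides lodging to guests → Trade Registration required.
(d) years in business 13 ≤ 16; is a registered nonprofit (not: is a franchise of a national chain) → New Business Permit not required.
(e) is a registered nonprofit; sells firearms or ammunition; years in business 13 < 17 → Nonprofit Authorization required.
(f) is a registered nonprofit (not: is a worker-owned cooperative); provides lodging to guests → General Business Registration not required.
(g) seating 58 > 56; years in business 13 ≥ 12 → Limited Seating Registration not required.
(h) seating 58 > 50; provides lodging to guests; is a registered nonprofit → Regulatory Registration required.
(i) seating 58 ≤ 120 → High-Occupancy License not required.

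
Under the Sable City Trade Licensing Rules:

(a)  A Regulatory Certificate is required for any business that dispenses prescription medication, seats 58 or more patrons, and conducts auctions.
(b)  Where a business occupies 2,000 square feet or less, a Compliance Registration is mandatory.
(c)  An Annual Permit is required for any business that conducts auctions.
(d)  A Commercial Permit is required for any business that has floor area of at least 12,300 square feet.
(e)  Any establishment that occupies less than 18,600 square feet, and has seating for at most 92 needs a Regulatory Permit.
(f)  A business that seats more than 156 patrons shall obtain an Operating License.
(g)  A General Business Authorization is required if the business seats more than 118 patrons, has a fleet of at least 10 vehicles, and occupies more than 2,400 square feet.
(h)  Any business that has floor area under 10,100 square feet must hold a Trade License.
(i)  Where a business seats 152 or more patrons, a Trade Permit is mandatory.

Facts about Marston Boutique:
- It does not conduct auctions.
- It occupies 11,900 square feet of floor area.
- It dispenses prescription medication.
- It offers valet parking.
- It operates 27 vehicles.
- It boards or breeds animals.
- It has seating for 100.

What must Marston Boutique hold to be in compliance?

None

(a) dispenses prescription medication; seating 100 ≥ 58; does not conduct auctions → Regulatory Certificate not required.
(b) floor area 11,900 square feet > 2,000 square feet → Compliance Registration not required.
(c) does not conduct auctions → Annual Permit not required.
(d) floor area 11,900 square feet < 12,300 square feet → Commercial Permit not required.
(e) floor area 11,900 square feet < 18,600 square feet; seating 100 > 92 → Regulatory Permit not required.
(f) seating 100 ≤ 156 → Operating License not required.
(g) seating 100 ≤ 118; vehicles 27 ≥ 10; floor area 11,900 square feet > 2,400 square feet → General Business Authorization not required.
(h) floor area 11,900 square feet ≥ 10,100 square feet → Trade License not required.
(i) seating 100 < 152 → Trade Permit not required.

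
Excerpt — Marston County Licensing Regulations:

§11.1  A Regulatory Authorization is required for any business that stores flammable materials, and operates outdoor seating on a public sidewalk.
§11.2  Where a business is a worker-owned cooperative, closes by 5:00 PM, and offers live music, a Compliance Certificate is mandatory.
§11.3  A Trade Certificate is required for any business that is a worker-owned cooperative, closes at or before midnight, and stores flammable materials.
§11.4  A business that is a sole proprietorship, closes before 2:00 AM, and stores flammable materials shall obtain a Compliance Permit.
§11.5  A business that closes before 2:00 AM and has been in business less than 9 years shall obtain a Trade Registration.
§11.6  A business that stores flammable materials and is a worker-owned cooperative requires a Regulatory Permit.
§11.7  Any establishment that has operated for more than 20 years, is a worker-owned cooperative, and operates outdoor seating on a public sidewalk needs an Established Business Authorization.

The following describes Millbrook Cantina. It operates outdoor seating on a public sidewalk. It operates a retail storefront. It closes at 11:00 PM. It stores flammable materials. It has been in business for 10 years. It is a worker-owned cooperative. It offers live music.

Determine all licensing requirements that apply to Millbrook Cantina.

§11.1 stores flammable materials; operates outdoor seating on a public sidewalk → Regulatory Authorization required.
§11.2 is a worker-owned cooperative; closes 11:00 PM, after 5:00 PM; offers live music → Compliance Certificate not required.
§11.3 is a worker-owned cooperative; closes 11:00 PM, at/before midnight; stores flammable materials → Trade Certificate required.
§11.4 is a worker-owned cooperative (not: is a sole proprietorship); closes 11:00 PM, at/before 2:00 AM; stores flammable materials → Compliance Permit not required.
§11.5 closes 11:00 PM, at/before 2:00 AM; years in business 10 ≥ 9 → Trade Registration not required.
§11.6 stores flammable materials; is a worker-owned cooperative → Regulatory Permit required.
§11.7 years in business 10 ≤ 20; is a worker-owned cooperative; operates outdoor seating on a public sidewalk → Established Business Authorization not required.

Regulatory Authorization, Regulatory Permit, Trade Certificate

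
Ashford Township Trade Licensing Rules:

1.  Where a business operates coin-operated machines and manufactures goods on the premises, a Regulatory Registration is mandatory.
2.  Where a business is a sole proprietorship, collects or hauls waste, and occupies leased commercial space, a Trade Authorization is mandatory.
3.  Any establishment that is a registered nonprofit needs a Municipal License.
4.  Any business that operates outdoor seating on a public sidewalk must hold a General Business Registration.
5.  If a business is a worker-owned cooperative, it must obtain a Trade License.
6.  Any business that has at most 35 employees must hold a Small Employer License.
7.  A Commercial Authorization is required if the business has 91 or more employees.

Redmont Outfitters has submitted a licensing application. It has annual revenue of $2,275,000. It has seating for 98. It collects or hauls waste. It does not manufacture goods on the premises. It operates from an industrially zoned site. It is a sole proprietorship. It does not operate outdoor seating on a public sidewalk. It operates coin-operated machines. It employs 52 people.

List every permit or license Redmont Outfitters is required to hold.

None

1. operates coin-operated machines; does not manufacture goods on the premises → Regulatory Registration not required.
2. is a sole proprietorship; collects or hauls waste; operates from an industrially zoned site (not: occupies leased commercial space) → Trade Authorization not required.
3. is a sole proprietorship (not: is a registered nonprofit) → Municipal License not required.
4. does not operate outdoor seating on a public sidewalk → General Business Registration not required.
5. is a sole proprietorship (not: is a worker-owned cooperative) → Trade License not required.
6. employees 52 > 35 → Small Employer License not required.
7. employees 52 < 91 → Commercial Authorization not required.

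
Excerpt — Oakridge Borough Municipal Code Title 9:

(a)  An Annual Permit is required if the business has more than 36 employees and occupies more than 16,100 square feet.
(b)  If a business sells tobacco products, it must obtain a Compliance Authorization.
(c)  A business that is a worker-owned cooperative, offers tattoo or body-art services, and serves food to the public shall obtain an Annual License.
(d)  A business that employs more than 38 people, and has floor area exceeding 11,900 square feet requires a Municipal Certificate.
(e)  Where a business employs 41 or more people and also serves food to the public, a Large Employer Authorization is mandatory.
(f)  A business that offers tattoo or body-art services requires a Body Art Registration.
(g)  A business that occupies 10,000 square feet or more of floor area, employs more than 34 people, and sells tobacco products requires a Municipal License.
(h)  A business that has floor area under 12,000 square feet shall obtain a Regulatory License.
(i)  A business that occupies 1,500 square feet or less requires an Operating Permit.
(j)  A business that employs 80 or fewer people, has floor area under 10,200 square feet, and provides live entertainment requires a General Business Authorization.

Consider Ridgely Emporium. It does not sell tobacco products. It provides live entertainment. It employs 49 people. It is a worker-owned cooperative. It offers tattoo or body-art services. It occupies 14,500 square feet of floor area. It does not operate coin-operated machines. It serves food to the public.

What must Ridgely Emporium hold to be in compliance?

Annual License, Body Art Registration, Large Employer Authorization, Municipal Certificate

(a) employees 49 > 36; floor area 14,500 square feet ≤ 16,100 square feet → Annual Permit not required.
(b) does not sell tobacco products → Compliance Authorization not required.
(c) is a worker-owned cooperative; offers tattoo or body-art services; serves food to the public → Annual License required.
(d) employees 49 > 38; floor area 14,500 square feet > 11,900 square feet → Municipal Certificate required.
(e) employees 49 ≥ 41; serves food to the public → Large Employer Authorization required.
(f) offers tattoo or body-art services → Body Art Registration required.
(g) floor area 14,500 square feet ≥ 10,000 square feet; employees 49 > 34; does not sell tobacco products → Municipal License not required.
(h) floor area 14,500 square feet ≥ 12,000 square feet → Regulatory License not required.
(i) floor area 14,500 square feet > 1,500 square feet → Operating Permit not required.
(j) employees 49 ≤ 80; floor area 14,500 square feet ≥ 10,200 square feet; provides live entertainment → General Business Authorization not required.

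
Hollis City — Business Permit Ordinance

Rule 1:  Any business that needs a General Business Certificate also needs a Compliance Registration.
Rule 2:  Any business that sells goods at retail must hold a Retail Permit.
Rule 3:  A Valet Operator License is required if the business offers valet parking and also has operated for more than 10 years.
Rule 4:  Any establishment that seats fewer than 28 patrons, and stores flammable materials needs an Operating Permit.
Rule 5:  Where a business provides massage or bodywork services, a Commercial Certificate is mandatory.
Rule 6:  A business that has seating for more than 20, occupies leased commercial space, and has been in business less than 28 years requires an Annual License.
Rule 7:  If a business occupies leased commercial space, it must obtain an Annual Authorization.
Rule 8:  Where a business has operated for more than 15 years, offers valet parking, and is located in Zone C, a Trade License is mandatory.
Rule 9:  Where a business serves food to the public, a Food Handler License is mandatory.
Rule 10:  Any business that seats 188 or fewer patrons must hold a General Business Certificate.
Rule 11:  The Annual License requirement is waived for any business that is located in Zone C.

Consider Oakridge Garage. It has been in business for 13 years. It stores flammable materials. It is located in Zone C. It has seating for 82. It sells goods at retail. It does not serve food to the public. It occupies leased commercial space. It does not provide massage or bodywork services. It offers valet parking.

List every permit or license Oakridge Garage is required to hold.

Rule 1: General Business Certificate is required → Compliance Registration also required.
Rule 2: sells goods at retail → Retail Permit required.
Rule 3: offers valet parking; years in business 13 > 10 → Valet Operator License required.
Rule 4: seating 82 ≥ 28; stores flammable materials → Operating Permit not required.
Rule 5: does not provide massage or bodywork services → Commercial Certificate not required.
Rule 6: seating 82 > 20; occupies leased commercial space; years in business 13 < 28 → Annual License required.
Rule 7: occupies leased commercial space → Annual Authorization required.
Rule 8: years in business 13 ≤ 15; offers valet parking; is located in Zone C → Trade License not required.
Rule 9: does not serve food to the public → Food Handler License not required.
Rule 10: seating 82 ≤ 188 → General Business Certificate required.
Rule 11: is located in Zone C → exempt from Annual License.

Annual Authorization, Compliance Registration, General Business Certificate, Retail Permit, Valet Operator License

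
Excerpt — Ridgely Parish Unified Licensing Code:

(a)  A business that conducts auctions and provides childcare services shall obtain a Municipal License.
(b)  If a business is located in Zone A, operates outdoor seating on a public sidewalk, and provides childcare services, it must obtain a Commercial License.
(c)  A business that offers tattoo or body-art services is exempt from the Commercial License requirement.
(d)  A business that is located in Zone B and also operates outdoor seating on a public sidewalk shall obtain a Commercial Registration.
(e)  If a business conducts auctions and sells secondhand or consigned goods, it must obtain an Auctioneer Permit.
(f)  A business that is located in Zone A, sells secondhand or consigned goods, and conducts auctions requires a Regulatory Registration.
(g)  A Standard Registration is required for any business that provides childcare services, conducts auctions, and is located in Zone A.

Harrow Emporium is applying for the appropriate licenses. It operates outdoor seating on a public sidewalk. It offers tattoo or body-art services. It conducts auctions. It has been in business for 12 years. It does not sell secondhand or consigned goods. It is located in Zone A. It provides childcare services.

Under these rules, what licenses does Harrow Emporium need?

(a) conducts auctions; provides childcare services → Municipal License required.
(b) is located in Zone A; operates outdoor seating on a public sidewalk; provides childcare services → Commercial License required.
(c) offers tattoo or body-art services → exempt from Commercial License.
(d) is located in Zone A (not: is located in Zone B); operates outdoor seating on a public sidewalk → Commercial Registration not required.
(e) conducts auctions; does not sell secondhand or consigned goods → Auctioneer Permit not required.
(f) is located in Zone A; does not sell secondhand or consigned goods; conducts auctions → Regulatory Registration not required.
(g) provides childcare services; conducts auctions; is located in Zone A → Standard Registration required.

Municipal License, Standard Registration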